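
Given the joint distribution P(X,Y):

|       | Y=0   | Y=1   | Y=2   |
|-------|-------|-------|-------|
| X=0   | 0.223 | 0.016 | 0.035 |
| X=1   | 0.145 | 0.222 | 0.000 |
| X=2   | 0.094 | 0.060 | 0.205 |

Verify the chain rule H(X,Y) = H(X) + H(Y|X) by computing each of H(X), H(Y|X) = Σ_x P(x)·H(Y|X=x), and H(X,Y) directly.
H(X) = 1.5731 bits, H(Y|X) = 1.0933 bits, H(X,Y) = 2.6664 bits

Marginal of X (row sums):
  P(X=0) = 0.223 + 0.016 + 0.035 = 0.274
  P(X=1) = 0.145 + 0.222 + 0.000 = 0.367
  P(X=2) = 0.094 + 0.060 + 0.205 = 0.359
H(X) = -[0.274·log₂(0.274) + 0.367·log₂(0.367) + 0.359·log₂(0.359)]
  = 0.51176 + 0.53074 + 0.53058 = 1.5731 bits

H(Y|X) = Σ_x P(x)·H(Y|X=x):
  X=0: P(X=0) = 0.274, P(Y|X=0) = (223/274, 8/137, 35/274) → H(Y|X=0) = 0.86035
  X=1: P(X=1) = 0.367, P(Y|X=1) = (145/367, 222/367, 0) → H(Y|X=1) = 0.96801
  X=2: P(X=2) = 0.359, P(Y|X=2) = (94/359, 60/359, 205/359) → H(Y|X=2) = 1.39915
H(Y|X) = 0.274·0.86035 + 0.367·0.96801 + 0.359·1.39915 = 1.0933 bits

H(X,Y) = -Σ_{x,y} P(x,y) log₂ P(x,y). Per-cell terms -P(x,y)·log₂P(x,y):
  X=0: 0.48277, 0.09545, 0.16928
  X=1: 0.40395, 0.48204, 0.00000
  X=2: 0.32065, 0.24353, 0.46869
  (cells with P = 0 contribute 0)
Sum of the 9 terms: H(X,Y) = 2.6664 bits

Chain rule check:
  H(X) + H(Y|X) = 1.5731 + 1.0933 = 2.6664 bits
  H(X,Y) = 2.6664 bits
✓ Chain rule verified.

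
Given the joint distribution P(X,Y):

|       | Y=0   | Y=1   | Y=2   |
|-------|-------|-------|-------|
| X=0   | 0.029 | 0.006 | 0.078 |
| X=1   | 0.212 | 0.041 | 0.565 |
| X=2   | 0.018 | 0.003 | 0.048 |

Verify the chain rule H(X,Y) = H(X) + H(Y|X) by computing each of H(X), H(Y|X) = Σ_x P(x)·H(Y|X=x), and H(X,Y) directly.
H(X) = 0.8587 bits, H(Y|X) = 1.0893 bits, H(X,Y) = 1.9480 bits

Marginal of X (row sums):
  P(X=0) = 0.029 + 0.006 + 0.078 = 0.113
  P(X=1) = 0.212 + 0.041 + 0.565 = 0.818
  P(X=2) = 0.018 + 0.003 + 0.048 = 0.069
H(X) = -[0.113·log₂(0.113) + 0.818·log₂(0.818) + 0.069·log₂(0.069)]
  = 0.35545 + 0.23708 + 0.26615 = 0.8587 bits

H(Y|X) = Σ_x P(x)·H(Y|X=x):
  X=0: P(X=0) = 0.113, P(Y|X=0) = (29/113, 6/113, 78/113) → H(Y|X=0) = 1.09759
  X=1: P(X=1) = 0.818, P(Y|X=1) = (106/409, 41/818, 565/818) → H(Y|X=1) = 1.09005
  X=2: P(X=2) = 0.069, P(Y|X=2) = (6/23, 1/23, 16/23) → H(Y|X=2) = 1.06662
H(Y|X) = 0.113·1.09759 + 0.818·1.09005 + 0.069·1.06662 = 1.0893 bits

H(X,Y) = -Σ_{x,y} P(x,y) log₂ P(x,y). Per-cell terms -P(x,y)·log₂P(x,y):
  X=0: 0.14813, 0.04428, 0.28707
  X=1: 0.47443, 0.18894, 0.46538
  X=2: 0.10433, 0.02514, 0.21028
Sum of the 9 terms: H(X,Y) = 1.9480 bits

Chain rule check:
  H(X) + H(Y|X) = 0.8587 + 1.0893 = 1.9480 bits
  H(X,Y) = 1.9480 bits
✓ Chain rule verified.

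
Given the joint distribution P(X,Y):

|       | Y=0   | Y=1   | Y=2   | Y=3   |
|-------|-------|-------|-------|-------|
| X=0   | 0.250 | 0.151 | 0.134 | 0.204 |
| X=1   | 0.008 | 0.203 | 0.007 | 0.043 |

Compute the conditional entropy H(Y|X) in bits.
1.7080 bits

H(Y|X) = H(X,Y) - H(X)

H(X,Y) = -Σ_{x,y} P(x,y) log₂ P(x,y). Per-cell terms -P(x,y)·log₂P(x,y):
  X=0: 0.50000, 0.41183, 0.38856, 0.46785
  X=1: 0.05573, 0.46699, 0.05011, 0.19520
Sum of the 8 terms: H(X,Y) = 2.5363 bits

Marginal of X (row sums):
  P(X=0) = 0.250 + 0.151 + 0.134 + 0.204 = 0.739
  P(X=1) = 0.008 + 0.203 + 0.007 + 0.043 = 0.261
H(X) = -[0.739·log₂(0.739) + 0.261·log₂(0.261)]
  = 0.32247 + 0.50579 = 0.8283 bits

H(Y|X) = H(X,Y) - H(X) = 2.5363 - 0.8283 = 1.7080 bits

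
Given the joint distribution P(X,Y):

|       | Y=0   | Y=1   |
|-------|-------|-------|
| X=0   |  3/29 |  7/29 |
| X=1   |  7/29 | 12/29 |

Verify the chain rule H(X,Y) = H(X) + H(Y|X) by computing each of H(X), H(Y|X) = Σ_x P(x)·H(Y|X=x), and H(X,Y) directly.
H(X) = 0.9294 bits, H(Y|X) = 0.9259 bits, H(X,Y) = 1.8553 bits

Marginal of X (row sums):
  P(X=0) = 3/29 + 7/29 = 10/29
  P(X=1) = 7/29 + 12/29 = 19/29
H(X) = -[(10/29)·log₂(10/29) + (19/29)·log₂(19/29)]
  = 0.52967 + 0.39969 = 0.9294 bits

H(Y|X) = Σ_x P(x)·H(Y|X=x):
  X=0: P(X=0) = 10/29, P(Y|X=0) = (3/10, 7/10) → H(Y|X=0) = 0.88129
  X=1: P(X=1) = 19/29, P(Y|X=1) = (7/19, 12/19) → H(Y|X=1) = 0.94945
H(Y|X) = (10/29)·0.88129 + (19/29)·0.94945 = 0.9259 bits

H(X,Y) = -Σ_{x,y} P(x,y) log₂ P(x,y). Per-cell terms -P(x,y)·log₂P(x,y):
  X=0: 0.33859, 0.49498
  X=1: 0.49498, 0.52677
Sum of the 4 terms: H(X,Y) = 1.8553 bits

Chain rule check:
  H(X) + H(Y|X) = 0.9294 + 0.9259 = 1.8553 bits
  H(X,Y) = 1.8553 bits
✓ Chain rule verified.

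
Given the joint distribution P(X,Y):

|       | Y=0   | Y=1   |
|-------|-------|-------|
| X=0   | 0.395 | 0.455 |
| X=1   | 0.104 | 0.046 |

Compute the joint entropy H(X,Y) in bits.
1.5902 bits

H(X,Y) = -Σ_{x,y} P(x,y) log₂ P(x,y). Per-cell terms -P(x,y)·log₂P(x,y):
  X=0: 0.52933, 0.51691
  X=1: 0.33960, 0.20434
Sum of the 4 terms: H(X,Y) = 1.5902 bits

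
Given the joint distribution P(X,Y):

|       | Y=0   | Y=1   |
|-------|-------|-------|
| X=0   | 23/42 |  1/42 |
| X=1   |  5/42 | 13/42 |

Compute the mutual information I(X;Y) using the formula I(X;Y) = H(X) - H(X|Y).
0.4102 bits

I(X;Y) = H(X) - H(X|Y)

Marginal of X (row sums):
  P(X=0) = 23/42 + 1/42 = 4/7
  P(X=1) = 5/42 + 13/42 = 3/7
H(X) = -[(4/7)·log₂(4/7) + (3/7)·log₂(3/7)]
  = 0.4613 + 0.5239 = 0.9852 bits

Marginal of Y (column sums):
  P(Y=0) = 23/42 + 5/42 = 2/3
  P(Y=1) = 1/42 + 13/42 = 1/3
H(X|Y) = Σ_y P(y)·H(X|Y=y):
  Y=0: P(Y=0) = 2/3, P(X|Y=0) = (23/28, 5/28) → H(X|Y=0) = 0.6769
  Y=1: P(Y=1) = 1/3, P(X|Y=1) = (1/14, 13/14) → H(X|Y=1) = 0.3712
H(X|Y) = (2/3)·0.6769 + (1/3)·0.3712 = 0.5750 bits

I(X;Y) = H(X) - H(X|Y) = 0.9852 - 0.5750 = 0.4102 bits

Cross-check via I(X;Y) = H(X) + H(Y) - H(X,Y): computing H(Y) from the column sums and H(X,Y) from the 4 cells in the same way gives H(Y) = 0.9183 bits and H(X,Y) = 1.4933 bits, so
I(X;Y) = 0.9852 + 0.9183 - 1.4933 = 0.4102 bits ✓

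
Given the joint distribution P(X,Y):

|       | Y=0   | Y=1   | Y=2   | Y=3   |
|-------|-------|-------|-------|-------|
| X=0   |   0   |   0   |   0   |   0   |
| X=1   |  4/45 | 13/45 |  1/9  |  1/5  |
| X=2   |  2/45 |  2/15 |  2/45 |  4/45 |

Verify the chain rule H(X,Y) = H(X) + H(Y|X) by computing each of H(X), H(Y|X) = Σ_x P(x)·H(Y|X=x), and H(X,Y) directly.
H(X) = 0.8945 bits, H(Y|X) = 1.8473 bits, H(X,Y) = 2.7418 bits

Marginal of X (row sums):
  P(X=0) = 0 + 0 + 0 + 0 = 0
  P(X=1) = 4/45 + 13/45 + 1/9 + 1/5 = 31/45
  P(X=2) = 2/45 + 2/15 + 2/45 + 4/45 = 14/45
H(X) = -[(31/45)·log₂(31/45) + (14/45)·log₂(14/45)]   (outcomes with P = 0 contribute 0)
  = 0.37039 + 0.52407 = 0.8945 bits

H(Y|X) = Σ_x P(x)·H(Y|X=x):
  X=0: P(X=0) = 0 → contributes 0
  X=1: P(X=1) = 31/45, P(Y|X=1) = (4/31, 13/31, 5/31, 9/31) → H(Y|X=1) = 1.84953
  X=2: P(X=2) = 14/45, P(Y|X=2) = (1/7, 3/7, 1/7, 2/7) → H(Y|X=2) = 1.84237
H(Y|X) = (31/45)·1.84953 + (14/45)·1.84237 = 1.8473 bits

H(X,Y) = -Σ_{x,y} P(x,y) log₂ P(x,y). Per-cell terms -P(x,y)·log₂P(x,y):
  X=0: 0.00000, 0.00000, 0.00000, 0.00000
  X=1: 0.31039, 0.51752, 0.35221, 0.46439
  X=2: 0.19964, 0.38759, 0.19964, 0.31039
  (cells with P = 0 contribute 0)
Sum of the 12 terms: H(X,Y) = 2.7418 bits

Chain rule check:
  H(X) + H(Y|X) = 0.8945 + 1.8473 = 2.7418 bits
  H(X,Y) = 2.7418 bits
✓ Chain rule verified.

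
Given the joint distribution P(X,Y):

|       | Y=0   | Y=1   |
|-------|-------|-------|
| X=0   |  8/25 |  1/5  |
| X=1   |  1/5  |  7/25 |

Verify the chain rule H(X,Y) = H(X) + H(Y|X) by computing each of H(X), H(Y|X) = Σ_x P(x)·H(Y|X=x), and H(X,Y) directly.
H(X) = 0.9988 bits, H(Y|X) = 0.9702 bits, H(X,Y) = 1.9690 bits

Marginal of X (row sums):
  P(X=0) = 8/25 + 1/5 = 13/25
  P(X=1) = 1/5 + 7/25 = 12/25
H(X) = -[(13/25)·log₂(13/25) + (12/25)·log₂(12/25)]
  = 0.490577 + 0.508269 = 0.9988 bits

H(Y|X) = Σ_x P(x)·H(Y|X=x):
  X=0: P(X=0) = 13/25, P(Y|X=0) = (8/13, 5/13) → H(Y|X=0) = 0.961237
  X=1: P(X=1) = 12/25, P(Y|X=1) = (5/12, 7/12) → H(Y|X=1) = 0.979869
H(Y|X) = (13/25)·0.961237 + (12/25)·0.979869 = 0.9702 bits

H(X,Y) = -Σ_{x,y} P(x,y) log₂ P(x,y). Per-cell terms -P(x,y)·log₂P(x,y):
  X=0: 0.526034, 0.464386
  X=1: 0.464386, 0.514220
Sum of the 4 terms: H(X,Y) = 1.9690 bits

Chain rule check:
  H(X) + H(Y|X) = 0.9988 + 0.9702 = 1.9690 bits
  H(X,Y) = 1.9690 bits
✓ Chain rule verified.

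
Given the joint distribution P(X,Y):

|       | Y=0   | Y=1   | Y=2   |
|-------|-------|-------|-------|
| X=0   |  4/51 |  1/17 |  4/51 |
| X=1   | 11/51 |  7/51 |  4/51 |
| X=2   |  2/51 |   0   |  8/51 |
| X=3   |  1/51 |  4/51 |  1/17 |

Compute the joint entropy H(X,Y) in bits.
3.2172 bits

H(X,Y) = -Σ_{x,y} P(x,y) log₂ P(x,y). Per-cell terms -P(x,y)·log₂P(x,y):
  X=0: 0.28803, 0.24044, 0.28803
  X=1: 0.47731, 0.39324, 0.28803
  X=2: 0.18323, 0.00000, 0.41920
  X=3: 0.11122, 0.28803, 0.24044
  (cells with P = 0 contribute 0)
Sum of the 12 terms: H(X,Y) = 3.2172 bits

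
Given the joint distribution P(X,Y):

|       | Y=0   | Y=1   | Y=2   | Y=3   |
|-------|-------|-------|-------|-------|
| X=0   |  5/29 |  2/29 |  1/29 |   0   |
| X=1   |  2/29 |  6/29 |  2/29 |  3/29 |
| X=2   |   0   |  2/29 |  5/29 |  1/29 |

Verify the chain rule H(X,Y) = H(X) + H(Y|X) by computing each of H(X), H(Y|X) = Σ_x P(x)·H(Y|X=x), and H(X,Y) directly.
H(X) = 1.5440 bits, H(Y|X) = 1.5387 bits, H(X,Y) = 3.0827 bits

Marginal of X (row sums):
  P(X=0) = 5/29 + 2/29 + 1/29 + 0 = 8/29
  P(X=1) = 2/29 + 6/29 + 2/29 + 3/29 = 13/29
  P(X=2) = 0 + 2/29 + 5/29 + 1/29 = 8/29
H(X) = -[(8/29)·log₂(8/29) + (13/29)·log₂(13/29) + (8/29)·log₂(8/29)]
  = 0.51255 + 0.51890 + 0.51255 = 1.5440 bits

H(Y|X) = Σ_x P(x)·H(Y|X=x):
  X=0: P(X=0) = 8/29, P(Y|X=0) = (5/8, 1/4, 1/8, 0) → H(Y|X=0) = 1.29879
  X=1: P(X=1) = 13/29, P(Y|X=1) = (2/13, 6/13, 2/13, 3/13) → H(Y|X=1) = 1.83393
  X=2: P(X=2) = 8/29, P(Y|X=2) = (0, 1/4, 5/8, 1/8) → H(Y|X=2) = 1.29879
H(Y|X) = (8/29)·1.29879 + (13/29)·1.83393 + (8/29)·1.29879 = 1.5387 bits

H(X,Y) = -Σ_{x,y} P(x,y) log₂ P(x,y). Per-cell terms -P(x,y)·log₂P(x,y):
  X=0: 0.43725, 0.26607, 0.16752, 0.00000
  X=1: 0.26607, 0.47028, 0.26607, 0.33859
  X=2: 0.00000, 0.26607, 0.43725, 0.16752
  (cells with P = 0 contribute 0)
Sum of the 12 terms: H(X,Y) = 3.0827 bits

Chain rule check:
  H(X) + H(Y|X) = 1.5440 + 1.5387 = 3.0827 bits
  H(X,Y) = 3.0827 bits
✓ Chain rule verified.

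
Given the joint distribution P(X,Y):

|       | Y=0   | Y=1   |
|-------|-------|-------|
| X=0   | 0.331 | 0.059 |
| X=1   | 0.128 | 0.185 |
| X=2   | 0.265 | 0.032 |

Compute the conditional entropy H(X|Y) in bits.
1.4156 bits

H(X|Y) = H(X,Y) - H(Y)

H(X,Y) = -Σ_{x,y} P(x,y) log₂ P(x,y). Per-cell terms -P(x,y)·log₂P(x,y):
  X=0: 0.5280, 0.2409
  X=1: 0.3796, 0.4504
  X=2: 0.5077, 0.1589
Sum of the 6 terms: H(X,Y) = 2.2655 bits

Marginal of Y (column sums):
  P(Y=0) = 0.331 + 0.128 + 0.265 = 0.724
  P(Y=1) = 0.059 + 0.185 + 0.032 = 0.276
H(Y) = -[0.724·log₂(0.724) + 0.276·log₂(0.276)]
  = 0.3373 + 0.5126 = 0.8499 bits

H(X|Y) = H(X,Y) - H(Y) = 2.2655 - 0.8499 = 1.4156 bits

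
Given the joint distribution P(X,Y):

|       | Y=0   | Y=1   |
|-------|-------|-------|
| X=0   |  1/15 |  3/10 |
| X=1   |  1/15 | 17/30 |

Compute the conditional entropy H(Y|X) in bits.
0.5583 bits

H(Y|X) = H(X,Y) - H(X)

H(X,Y) = -Σ_{x,y} P(x,y) log₂ P(x,y). Per-cell terms -P(x,y)·log₂P(x,y):
  X=0: 0.260459, 0.521090
  X=1: 0.260459, 0.464342
Sum of the 4 terms: H(X,Y) = 1.50635 bits

Marginal of X (row sums):
  P(X=0) = 1/15 + 3/10 = 11/30
  P(X=1) = 1/15 + 17/30 = 19/30
H(X) = -[(11/30)·log₂(11/30) + (19/30)·log₂(19/30)]
  = 0.530735 + 0.417343 = 0.94808 bits

H(Y|X) = H(X,Y) - H(X) = 1.50635 - 0.94808 = 0.5583 bits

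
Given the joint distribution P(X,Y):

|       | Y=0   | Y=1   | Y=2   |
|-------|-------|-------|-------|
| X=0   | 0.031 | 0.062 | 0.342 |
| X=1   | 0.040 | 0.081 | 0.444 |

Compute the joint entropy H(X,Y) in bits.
1.9330 bits

H(X,Y) = -Σ_{x,y} P(x,y) log₂ P(x,y). Per-cell terms -P(x,y)·log₂P(x,y):
  X=0: 0.15536, 0.24872, 0.52939
  X=1: 0.18575, 0.29370, 0.52009
Sum of the 6 terms: H(X,Y) = 1.9330 bits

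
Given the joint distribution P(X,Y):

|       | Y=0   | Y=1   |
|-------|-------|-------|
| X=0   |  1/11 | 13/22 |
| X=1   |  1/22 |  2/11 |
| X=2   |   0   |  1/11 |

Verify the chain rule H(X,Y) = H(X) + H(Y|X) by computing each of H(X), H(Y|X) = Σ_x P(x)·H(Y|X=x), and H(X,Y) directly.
H(X) = 1.1770 bits, H(Y|X) = 0.5503 bits, H(X,Y) = 1.7274 bits

Marginal of X (row sums):
  P(X=0) = 1/11 + 13/22 = 15/22
  P(X=1) = 1/22 + 2/11 = 5/22
  P(X=2) = 0 + 1/11 = 1/11
H(X) = -[(15/22)·log₂(15/22) + (5/22)·log₂(5/22) + (1/11)·log₂(1/11)]
  = 0.3767 + 0.4858 + 0.3145 = 1.1770 bits

H(Y|X) = Σ_x P(x)·H(Y|X=x):
  X=0: P(X=0) = 15/22, P(Y|X=0) = (2/15, 13/15) → H(Y|X=0) = 0.5665
  X=1: P(X=1) = 5/22, P(Y|X=1) = (1/5, 4/5) → H(Y|X=1) = 0.7219
  X=2: P(X=2) = 1/11, P(Y|X=2) = (0, 1) → H(Y|X=2) = 0.0000
H(Y|X) = (15/22)·0.5665 + (5/22)·0.7219 + (1/11)·0.0000 = 0.5503 bits

H(X,Y) = -Σ_{x,y} P(x,y) log₂ P(x,y). Per-cell terms -P(x,y)·log₂P(x,y):
  X=0: 0.3145, 0.4485
  X=1: 0.2027, 0.4472
  X=2: 0.0000, 0.3145
  (cells with P = 0 contribute 0)
Sum of the 6 terms: H(X,Y) = 1.7274 bits

Chain rule check:
  H(X) + H(Y|X) = 1.1770 + 0.5503 = 1.7273 bits
  H(X,Y) = 1.7274 bits
✓ Chain rule verified (Δ = 0.0001 is 4-dp rounding noise: each of the three values was rounded independently).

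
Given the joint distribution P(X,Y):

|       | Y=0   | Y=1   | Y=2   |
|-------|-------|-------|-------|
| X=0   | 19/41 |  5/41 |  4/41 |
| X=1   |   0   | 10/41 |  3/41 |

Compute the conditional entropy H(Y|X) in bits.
1.0833 bits

H(Y|X) = H(X,Y) - H(X)

H(X,Y) = -Σ_{x,y} P(x,y) log₂ P(x,y). Per-cell terms -P(x,y)·log₂P(x,y):
  X=0: 0.51422, 0.37020, 0.32757
  X=1: 0.00000, 0.49649, 0.27604
  (cells with P = 0 contribute 0)
Sum of the 6 terms: H(X,Y) = 1.9845 bits

Marginal of X (row sums):
  P(X=0) = 19/41 + 5/41 + 4/41 = 28/41
  P(X=1) = 0 + 10/41 + 3/41 = 13/41
H(X) = -[(28/41)·log₂(28/41) + (13/41)·log₂(13/41)]
  = 0.37574 + 0.52543 = 0.9012 bits

H(Y|X) = H(X,Y) - H(X) = 1.9845 - 0.9012 = 1.0833 bits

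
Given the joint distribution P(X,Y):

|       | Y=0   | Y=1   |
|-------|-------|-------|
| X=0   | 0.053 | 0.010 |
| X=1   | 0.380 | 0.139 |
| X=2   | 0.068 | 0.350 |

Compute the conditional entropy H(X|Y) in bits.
1.0110 bits

H(X|Y) = H(X,Y) - H(Y)

H(X,Y) = -Σ_{x,y} P(x,y) log₂ P(x,y). Per-cell terms -P(x,y)·log₂P(x,y):
  X=0: 0.2246, 0.0664
  X=1: 0.5305, 0.3957
  X=2: 0.2637, 0.5301
Sum of the 6 terms: H(X,Y) = 2.0110 bits

Marginal of Y (column sums):
  P(Y=0) = 0.053 + 0.380 + 0.068 = 0.501
  P(Y=1) = 0.010 + 0.139 + 0.350 = 0.499
H(Y) = -[0.501·log₂(0.501) + 0.499·log₂(0.499)]
  = 0.4996 + 0.5004 = 1.0000 bits

H(X|Y) = H(X,Y) - H(Y) = 2.0110 - 1.0000 = 1.0110 bits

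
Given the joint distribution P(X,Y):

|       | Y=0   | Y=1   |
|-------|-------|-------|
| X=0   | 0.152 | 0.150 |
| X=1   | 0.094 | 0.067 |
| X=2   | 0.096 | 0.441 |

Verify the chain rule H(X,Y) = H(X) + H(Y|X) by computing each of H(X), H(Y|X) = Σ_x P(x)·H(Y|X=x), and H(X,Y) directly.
H(X) = 1.4276 bits, H(Y|X) = 0.8235 bits, H(X,Y) = 2.2510 bits

Marginal of X (row sums):
  P(X=0) = 0.152 + 0.150 = 0.302
  P(X=1) = 0.094 + 0.067 = 0.161
  P(X=2) = 0.096 + 0.441 = 0.537
H(X) = -[0.302·log₂(0.302) + 0.161·log₂(0.161) + 0.537·log₂(0.537)]
  = 0.52167 + 0.42421 + 0.48169 = 1.4276 bits

H(Y|X) = Σ_x P(x)·H(Y|X=x):
  X=0: P(X=0) = 0.302, P(Y|X=0) = (76/151, 75/151) → H(Y|X=0) = 0.99997
  X=1: P(X=1) = 0.161, P(Y|X=1) = (94/161, 67/161) → H(Y|X=1) = 0.97962
  X=2: P(X=2) = 0.537, P(Y|X=2) = (32/179, 147/179) → H(Y|X=2) = 0.67738
H(Y|X) = 0.302·0.99997 + 0.161·0.97962 + 0.537·0.67738 = 0.8235 bits

H(X,Y) = -Σ_{x,y} P(x,y) log₂ P(x,y). Per-cell terms -P(x,y)·log₂P(x,y):
  X=0: 0.41311, 0.41054
  X=1: 0.32065, 0.26128
  X=2: 0.32456, 0.52089
Sum of the 6 terms: H(X,Y) = 2.2510 bits

Chain rule check:
  H(X) + H(Y|X) = 1.4276 + 0.8235 = 2.2511 bits
  H(X,Y) = 2.2510 bits
✓ Chain rule verified (Δ = 0.0001 is 4-dp rounding noise: each of the three values was rounded independently).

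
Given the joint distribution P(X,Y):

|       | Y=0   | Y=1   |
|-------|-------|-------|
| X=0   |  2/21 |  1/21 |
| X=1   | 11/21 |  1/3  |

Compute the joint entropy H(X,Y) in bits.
1.5492 bits

H(X,Y) = -Σ_{x,y} P(x,y) log₂ P(x,y). Per-cell terms -P(x,y)·log₂P(x,y):
  X=0: 0.32308, 0.20916
  X=1: 0.48865, 0.52832
Sum of the 4 terms: H(X,Y) = 1.5492 bits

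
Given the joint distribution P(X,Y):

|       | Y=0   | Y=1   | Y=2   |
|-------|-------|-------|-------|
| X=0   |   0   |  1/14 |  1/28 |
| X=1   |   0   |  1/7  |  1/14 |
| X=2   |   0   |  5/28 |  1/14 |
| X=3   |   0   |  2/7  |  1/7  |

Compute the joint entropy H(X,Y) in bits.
2.7499 bits

H(X,Y) = -Σ_{x,y} P(x,y) log₂ P(x,y). Per-cell terms -P(x,y)·log₂P(x,y):
  X=0: 0.00000, 0.27195, 0.17169
  X=1: 0.00000, 0.40105, 0.27195
  X=2: 0.00000, 0.44383, 0.27195
  X=3: 0.00000, 0.51639, 0.40105
  (cells with P = 0 contribute 0)
Sum of the 12 terms: H(X,Y) = 2.7499 bits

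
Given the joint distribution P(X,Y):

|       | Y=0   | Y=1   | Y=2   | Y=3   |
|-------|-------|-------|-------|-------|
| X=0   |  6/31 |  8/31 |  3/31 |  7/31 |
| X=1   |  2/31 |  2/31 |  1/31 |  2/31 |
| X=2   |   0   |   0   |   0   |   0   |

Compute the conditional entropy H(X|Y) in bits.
0.7688 bits

H(X|Y) = H(X,Y) - H(Y)

H(X,Y) = -Σ_{x,y} P(x,y) log₂ P(x,y). Per-cell terms -P(x,y)·log₂P(x,y):
  X=0: 0.458561, 0.504309, 0.326055, 0.484771
  X=1: 0.255109, 0.255109, 0.159813, 0.255109
  X=2: 0.000000, 0.000000, 0.000000, 0.000000
  (cells with P = 0 contribute 0)
Sum of the 12 terms: H(X,Y) = 2.69884 bits

Marginal of Y (column sums):
  P(Y=0) = 6/31 + 2/31 + 0 = 8/31
  P(Y=1) = 8/31 + 2/31 + 0 = 10/31
  P(Y=2) = 3/31 + 1/31 + 0 = 4/31
  P(Y=3) = 7/31 + 2/31 + 0 = 9/31
H(Y) = -[(8/31)·log₂(8/31) + (10/31)·log₂(10/31) + (4/31)·log₂(4/31) + (9/31)·log₂(9/31)]
  = 0.504309 + 0.526538 + 0.381187 + 0.518014 = 1.93005 bits

H(X|Y) = H(X,Y) - H(Y) = 2.69884 - 1.93005 = 0.7688 bits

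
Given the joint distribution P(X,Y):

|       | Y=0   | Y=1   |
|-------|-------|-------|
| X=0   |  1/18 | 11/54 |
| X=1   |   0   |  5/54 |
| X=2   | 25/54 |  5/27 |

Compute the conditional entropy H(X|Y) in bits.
0.9830 bits

H(X|Y) = H(X,Y) - H(Y)

H(X,Y) = -Σ_{x,y} P(x,y) log₂ P(x,y). Per-cell terms -P(x,y)·log₂P(x,y):
  X=0: 0.23166, 0.46759
  X=1: 0.00000, 0.31787
  X=2: 0.51437, 0.45055
  (cells with P = 0 contribute 0)
Sum of the 6 terms: H(X,Y) = 1.9820 bits

Marginal of Y (column sums):
  P(Y=0) = 1/18 + 0 + 25/54 = 14/27
  P(Y=1) = 11/54 + 5/54 + 5/27 = 13/27
H(Y) = -[(14/27)·log₂(14/27) + (13/27)·log₂(13/27)]
  = 0.49131 + 0.50770 = 0.9990 bits

H(X|Y) = H(X,Y) - H(Y) = 1.9820 - 0.9990 = 0.9830 bits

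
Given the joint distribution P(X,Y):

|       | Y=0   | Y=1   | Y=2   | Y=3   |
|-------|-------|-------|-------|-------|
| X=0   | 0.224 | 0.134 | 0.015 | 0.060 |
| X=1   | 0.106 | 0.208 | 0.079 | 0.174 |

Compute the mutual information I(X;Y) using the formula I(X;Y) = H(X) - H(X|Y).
0.1061 bits

I(X;Y) = H(X) - H(X|Y)

Marginal of X (row sums):
  P(X=0) = 0.224 + 0.134 + 0.015 + 0.060 = 0.433
  P(X=1) = 0.106 + 0.208 + 0.079 + 0.174 = 0.567
H(X) = -[0.433·log₂(0.433) + 0.567·log₂(0.567)]
  = 0.52287 + 0.46413 = 0.9870 bits

Marginal of Y (column sums):
  P(Y=0) = 0.224 + 0.106 = 0.330
  P(Y=1) = 0.134 + 0.208 = 0.342
  P(Y=2) = 0.015 + 0.079 = 0.094
  P(Y=3) = 0.060 + 0.174 = 0.234
H(X|Y) = Σ_y P(y)·H(X|Y=y):
  Y=0: P(Y=0) = 0.330, P(X|Y=0) = (112/165, 53/165) → H(X|Y=0) = 0.90569
  Y=1: P(Y=1) = 0.342, P(X|Y=1) = (67/171, 104/171) → H(X|Y=1) = 0.96596
  Y=2: P(Y=2) = 0.094, P(X|Y=2) = (15/94, 79/94) → H(X|Y=2) = 0.63329
  Y=3: P(Y=3) = 0.234, P(X|Y=3) = (10/39, 29/39) → H(X|Y=3) = 0.82128
H(X|Y) = 0.330·0.90569 + 0.342·0.96596 + 0.094·0.63329 + 0.234·0.82128 = 0.8809 bits

I(X;Y) = H(X) - H(X|Y) = 0.9870 - 0.8809 = 0.1061 bits

Cross-check via I(X;Y) = H(X) + H(Y) - H(X,Y): computing H(Y) from the column sums and H(X,Y) from the 8 cells in the same way gives H(Y) = 1.8682 bits and H(X,Y) = 2.7491 bits, so
I(X;Y) = 0.9870 + 1.8682 - 2.7491 = 0.1061 bits ✓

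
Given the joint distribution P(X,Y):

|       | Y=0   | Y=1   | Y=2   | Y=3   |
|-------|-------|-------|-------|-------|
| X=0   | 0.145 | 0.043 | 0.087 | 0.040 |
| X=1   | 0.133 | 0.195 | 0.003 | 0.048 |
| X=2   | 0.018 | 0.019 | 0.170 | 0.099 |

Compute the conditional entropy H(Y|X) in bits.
1.5734 bits

H(Y|X) = H(X,Y) - H(X)

H(X,Y) = -Σ_{x,y} P(x,y) log₂ P(x,y). Per-cell terms -P(x,y)·log₂P(x,y):
  X=0: 0.403952, 0.195199, 0.306487, 0.185754
  X=1: 0.387097, 0.459899, 0.025142, 0.210279
  X=2: 0.104325, 0.108639, 0.434587, 0.330306
Sum of the 12 terms: H(X,Y) = 3.15167 bits

Marginal of X (row sums):
  P(X=0) = 0.145 + 0.043 + 0.087 + 0.040 = 0.315
  P(X=1) = 0.133 + 0.195 + 0.003 + 0.048 = 0.379
  P(X=2) = 0.018 + 0.019 + 0.170 + 0.099 = 0.306
H(X) = -[0.315·log₂(0.315) + 0.379·log₂(0.379) + 0.306·log₂(0.306)]
  = 0.524972 + 0.530498 + 0.522769 = 1.57824 bits

H(Y|X) = H(X,Y) - H(X) = 3.15167 - 1.57824 = 1.5734 bits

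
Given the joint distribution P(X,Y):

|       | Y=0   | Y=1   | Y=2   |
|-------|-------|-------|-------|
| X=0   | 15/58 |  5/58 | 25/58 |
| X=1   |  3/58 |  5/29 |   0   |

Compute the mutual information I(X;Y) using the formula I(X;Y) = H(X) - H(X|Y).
0.3284 bits

I(X;Y) = H(X) - H(X|Y)

Marginal of X (row sums):
  P(X=0) = 15/58 + 5/58 + 25/58 = 45/58
  P(X=1) = 3/58 + 5/29 + 0 = 13/58
H(X) = -[(45/58)·log₂(45/58) + (13/58)·log₂(13/58)]
  = 0.28406 + 0.48359 = 0.76765 bits

Marginal of Y (column sums):
  P(Y=0) = 15/58 + 3/58 = 9/29
  P(Y=1) = 5/58 + 5/29 = 15/58
  P(Y=2) = 25/58 + 0 = 25/58
H(X|Y) = Σ_y P(y)·H(X|Y=y):
  Y=0: P(Y=0) = 9/29, P(X|Y=0) = (5/6, 1/6) → H(X|Y=0) = 0.65002
  Y=1: P(Y=1) = 15/58, P(X|Y=1) = (1/3, 2/3) → H(X|Y=1) = 0.91830
  Y=2: P(Y=2) = 25/58, P(X|Y=2) = (1, 0) → H(X|Y=2) = 0.00000
H(X|Y) = (9/29)·0.65002 + (15/58)·0.91830 + (25/58)·0.00000 = 0.43922 bits

I(X;Y) = H(X) - H(X|Y) = 0.76765 - 0.43922 = 0.3284 bits

Cross-check via I(X;Y) = H(X) + H(Y) - H(X,Y): computing H(Y) from the column sums and H(X,Y) from the 6 cells in the same way gives H(Y) = 1.55180 bits and H(X,Y) = 1.99102 bits, so
I(X;Y) = 0.76765 + 1.55180 - 1.99102 = 0.3284 bits ✓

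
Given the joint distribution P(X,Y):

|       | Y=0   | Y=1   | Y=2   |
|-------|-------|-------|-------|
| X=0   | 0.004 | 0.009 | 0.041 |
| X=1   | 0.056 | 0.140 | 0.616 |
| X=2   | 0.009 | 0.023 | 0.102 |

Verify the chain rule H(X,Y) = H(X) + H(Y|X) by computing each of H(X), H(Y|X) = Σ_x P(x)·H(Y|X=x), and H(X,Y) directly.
H(X) = 0.8599 bits, H(Y|X) = 1.0049 bits, H(X,Y) = 1.8648 bits

Marginal of X (row sums):
  P(X=0) = 0.004 + 0.009 + 0.041 = 0.054
  P(X=1) = 0.056 + 0.140 + 0.616 = 0.812
  P(X=2) = 0.009 + 0.023 + 0.102 = 0.134
H(X) = -[0.054·log₂(0.054) + 0.812·log₂(0.812) + 0.134·log₂(0.134)]
  = 0.22739 + 0.24396 + 0.38856 = 0.8599 bits

H(Y|X) = Σ_x P(x)·H(Y|X=x):
  X=0: P(X=0) = 0.054, P(Y|X=0) = (2/27, 1/6, 41/54) → H(Y|X=0) = 1.01065
  X=1: P(X=1) = 0.812, P(Y|X=1) = (2/29, 5/29, 22/29) → H(Y|X=1) = 1.00567
  X=2: P(X=2) = 0.134, P(Y|X=2) = (9/134, 23/134, 51/67) → H(Y|X=2) = 0.99774
H(Y|X) = 0.054·1.01065 + 0.812·1.00567 + 0.134·0.99774 = 1.0049 bits

H(X,Y) = -Σ_{x,y} P(x,y) log₂ P(x,y). Per-cell terms -P(x,y)·log₂P(x,y):
  X=0: 0.03186, 0.06116, 0.18894
  X=1: 0.23287, 0.39711, 0.43058
  X=2: 0.06116, 0.12517, 0.33592
Sum of the 9 terms: H(X,Y) = 1.8648 bits

Chain rule check:
  H(X) + H(Y|X) = 0.8599 + 1.0049 = 1.8648 bits
  H(X,Y) = 1.8648 bits
✓ Chain rule verified.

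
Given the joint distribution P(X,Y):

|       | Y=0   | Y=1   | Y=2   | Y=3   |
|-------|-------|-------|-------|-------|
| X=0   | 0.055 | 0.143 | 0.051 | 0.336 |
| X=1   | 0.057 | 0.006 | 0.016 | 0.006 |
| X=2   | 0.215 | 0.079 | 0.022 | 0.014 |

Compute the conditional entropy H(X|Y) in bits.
0.9174 bits

H(X|Y) = H(X,Y) - H(Y)

H(X,Y) = -Σ_{x,y} P(x,y) log₂ P(x,y). Per-cell terms -P(x,y)·log₂P(x,y):
  X=0: 0.2301, 0.4012, 0.2190, 0.5287
  X=1: 0.2356, 0.0443, 0.0955, 0.0443
  X=2: 0.4768, 0.2893, 0.1211, 0.0862
Sum of the 12 terms: H(X,Y) = 2.7721 bits

Marginal of Y (column sums):
  P(Y=0) = 0.055 + 0.057 + 0.215 = 0.327
  P(Y=1) = 0.143 + 0.006 + 0.079 = 0.228
  P(Y=2) = 0.051 + 0.016 + 0.022 = 0.089
  P(Y=3) = 0.336 + 0.006 + 0.014 = 0.356
H(Y) = -[0.327·log₂(0.327) + 0.228·log₂(0.228) + 0.089·log₂(0.089) + 0.356·log₂(0.356)]
  = 0.5273 + 0.4863 + 0.3106 + 0.5305 = 1.8547 bits

H(X|Y) = H(X,Y) - H(Y) = 2.7721 - 1.8547 = 0.9174 bits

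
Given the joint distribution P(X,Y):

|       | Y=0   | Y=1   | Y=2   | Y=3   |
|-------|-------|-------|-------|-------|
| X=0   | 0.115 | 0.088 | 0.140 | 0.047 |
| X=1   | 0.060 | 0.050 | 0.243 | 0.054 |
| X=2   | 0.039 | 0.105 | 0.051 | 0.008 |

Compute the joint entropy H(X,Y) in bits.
3.2534 bits

H(X,Y) = -Σ_{x,y} P(x,y) log₂ P(x,y). Per-cell terms -P(x,y)·log₂P(x,y):
  X=0: 0.3588, 0.3086, 0.3971, 0.2073
  X=1: 0.2435, 0.2161, 0.4960, 0.2274
  X=2: 0.1825, 0.3414, 0.2190, 0.0557
Sum of the 12 terms: H(X,Y) = 3.2534 bits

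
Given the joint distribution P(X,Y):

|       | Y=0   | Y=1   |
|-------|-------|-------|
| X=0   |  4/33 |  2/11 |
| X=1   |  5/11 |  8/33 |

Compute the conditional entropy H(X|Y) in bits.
0.8455 bits

H(X|Y) = H(X,Y) - H(Y)

H(X,Y) = -Σ_{x,y} P(x,y) log₂ P(x,y). Per-cell terms -P(x,y)·log₂P(x,y):
  X=0: 0.369017, 0.447169
  X=1: 0.517047, 0.495611
Sum of the 4 terms: H(X,Y) = 1.82884 bits

Marginal of Y (column sums):
  P(Y=0) = 4/33 + 5/11 = 19/33
  P(Y=1) = 2/11 + 8/33 = 14/33
H(Y) = -[(19/33)·log₂(19/33) + (14/33)·log₂(14/33)]
  = 0.458572 + 0.524805 = 0.98338 bits

H(X|Y) = H(X,Y) - H(Y) = 1.82884 - 0.98338 = 0.8455 bits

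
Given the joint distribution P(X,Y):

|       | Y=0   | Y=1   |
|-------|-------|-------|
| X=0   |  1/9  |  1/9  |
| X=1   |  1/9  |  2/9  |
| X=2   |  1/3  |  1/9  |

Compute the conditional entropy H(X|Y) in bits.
1.4283 bits

H(X|Y) = H(X,Y) - H(Y)

H(X,Y) = -Σ_{x,y} P(x,y) log₂ P(x,y). Per-cell terms -P(x,y)·log₂P(x,y):
  X=0: 0.35221, 0.35221
  X=1: 0.35221, 0.48221
  X=2: 0.52832, 0.35221
Sum of the 6 terms: H(X,Y) = 2.4194 bits

Marginal of Y (column sums):
  P(Y=0) = 1/9 + 1/9 + 1/3 = 5/9
  P(Y=1) = 1/9 + 2/9 + 1/9 = 4/9
H(Y) = -[(5/9)·log₂(5/9) + (4/9)·log₂(4/9)]
  = 0.47111 + 0.51997 = 0.9911 bits

H(X|Y) = H(X,Y) - H(Y) = 2.4194 - 0.9911 = 1.4283 bits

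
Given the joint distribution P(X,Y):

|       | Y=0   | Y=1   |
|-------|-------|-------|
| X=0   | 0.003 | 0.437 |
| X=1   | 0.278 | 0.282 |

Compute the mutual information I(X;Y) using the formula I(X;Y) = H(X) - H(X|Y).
0.2709 bits

I(X;Y) = H(X) - H(X|Y)

Marginal of X (row sums):
  P(X=0) = 0.003 + 0.437 = 0.440
  P(X=1) = 0.278 + 0.282 = 0.560
H(X) = -[0.440·log₂(0.440) + 0.560·log₂(0.560)]
  = 0.52115 + 0.46844 = 0.9896 bits

Marginal of Y (column sums):
  P(Y=0) = 0.003 + 0.278 = 0.281
  P(Y=1) = 0.437 + 0.282 = 0.719
H(X|Y) = Σ_y P(y)·H(X|Y=y):
  Y=0: P(Y=0) = 0.281, P(X|Y=0) = (3/281, 278/281) → H(X|Y=0) = 0.08524
  Y=1: P(Y=1) = 0.719, P(X|Y=1) = (437/719, 282/719) → H(X|Y=1) = 0.96621
H(X|Y) = 0.281·0.08524 + 0.719·0.96621 = 0.7187 bits

I(X;Y) = H(X) - H(X|Y) = 0.9896 - 0.7187 = 0.2709 bits

Cross-check via I(X;Y) = H(X) + H(Y) - H(X,Y): computing H(Y) from the column sums and H(X,Y) from the 4 cells in the same way gives H(Y) = 0.8568 bits and H(X,Y) = 1.5755 bits, so
I(X;Y) = 0.9896 + 0.8568 - 1.5755 = 0.2709 bits ✓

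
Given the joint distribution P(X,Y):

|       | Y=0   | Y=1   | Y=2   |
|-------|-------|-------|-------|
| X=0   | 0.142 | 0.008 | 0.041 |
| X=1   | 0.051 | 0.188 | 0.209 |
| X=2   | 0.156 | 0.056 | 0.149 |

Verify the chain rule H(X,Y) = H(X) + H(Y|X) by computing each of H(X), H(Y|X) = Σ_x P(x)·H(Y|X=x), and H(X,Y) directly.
H(X) = 1.5058 bits, H(Y|X) = 1.3433 bits, H(X,Y) = 2.8491 bits

Marginal of X (row sums):
  P(X=0) = 0.142 + 0.008 + 0.041 = 0.191
  P(X=1) = 0.051 + 0.188 + 0.209 = 0.448
  P(X=2) = 0.156 + 0.056 + 0.149 = 0.361
H(X) = -[0.191·log₂(0.191) + 0.448·log₂(0.448) + 0.361·log₂(0.361)]
  = 0.45618 + 0.51898 + 0.53064 = 1.5058 bits

H(Y|X) = Σ_x P(x)·H(Y|X=x):
  X=0: P(X=0) = 0.191, P(Y|X=0) = (142/191, 8/191, 41/191) → H(Y|X=0) = 0.98621
  X=1: P(X=1) = 0.448, P(Y|X=1) = (51/448, 47/112, 209/448) → H(Y|X=1) = 1.39576
  X=2: P(X=2) = 0.361, P(Y|X=2) = (156/361, 56/361, 149/361) → H(Y|X=2) = 1.46707
H(Y|X) = 0.191·0.98621 + 0.448·1.39576 + 0.361·1.46707 = 1.3433 bits

H(X,Y) = -Σ_{x,y} P(x,y) log₂ P(x,y). Per-cell terms -P(x,y)·log₂P(x,y):
  X=0: 0.39988, 0.05573, 0.18894
  X=1: 0.21896, 0.45330, 0.47201
  X=2: 0.41814, 0.23287, 0.40925
Sum of the 9 terms: H(X,Y) = 2.8491 bits

Chain rule check:
  H(X) + H(Y|X) = 1.5058 + 1.3433 = 2.8491 bits
  H(X,Y) = 2.8491 bits
✓ Chain rule verified.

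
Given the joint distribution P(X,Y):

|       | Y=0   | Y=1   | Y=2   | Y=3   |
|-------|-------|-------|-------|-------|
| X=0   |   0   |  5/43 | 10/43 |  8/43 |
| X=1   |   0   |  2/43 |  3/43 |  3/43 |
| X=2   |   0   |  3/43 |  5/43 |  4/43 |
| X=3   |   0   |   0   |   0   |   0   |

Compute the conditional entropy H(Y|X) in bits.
1.5432 bits

H(Y|X) = H(X,Y) - H(X)

H(X,Y) = -Σ_{x,y} P(x,y) log₂ P(x,y). Per-cell terms -P(x,y)·log₂P(x,y):
  X=0: 0.00000, 0.36097, 0.48938, 0.45140
  X=1: 0.00000, 0.20587, 0.26800, 0.26800
  X=2: 0.00000, 0.26800, 0.36097, 0.31872
  X=3: 0.00000, 0.00000, 0.00000, 0.00000
  (cells with P = 0 contribute 0)
Sum of the 16 terms: H(X,Y) = 2.9913 bits

Marginal of X (row sums):
  P(X=0) = 0 + 5/43 + 10/43 + 8/43 = 23/43
  P(X=1) = 0 + 2/43 + 3/43 + 3/43 = 8/43
  P(X=2) = 0 + 3/43 + 5/43 + 4/43 = 12/43
  P(X=3) = 0 + 0 + 0 + 0 = 0
H(X) = -[(23/43)·log₂(23/43) + (8/43)·log₂(8/43) + (12/43)·log₂(12/43)]   (outcomes with P = 0 contribute 0)
  = 0.48284 + 0.45140 + 0.51385 = 1.4481 bits

H(Y|X) = H(X,Y) - H(X) = 2.9913 - 1.4481 = 1.5432 bits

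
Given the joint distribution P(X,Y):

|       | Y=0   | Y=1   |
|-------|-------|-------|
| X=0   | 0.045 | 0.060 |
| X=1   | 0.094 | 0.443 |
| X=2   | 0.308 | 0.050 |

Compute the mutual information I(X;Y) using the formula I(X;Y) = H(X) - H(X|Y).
0.3203 bits

I(X;Y) = H(X) - H(X|Y)

Marginal of X (row sums):
  P(X=0) = 0.045 + 0.060 = 0.105
  P(X=1) = 0.094 + 0.443 = 0.537
  P(X=2) = 0.308 + 0.050 = 0.358
H(X) = -[0.105·log₂(0.105) + 0.537·log₂(0.537) + 0.358·log₂(0.358)]
  = 0.341412 + 0.481692 + 0.530545 = 1.35365 bits

Marginal of Y (column sums):
  P(Y=0) = 0.045 + 0.094 + 0.308 = 0.447
  P(Y=1) = 0.060 + 0.443 + 0.050 = 0.553
H(X|Y) = Σ_y P(y)·H(X|Y=y):
  Y=0: P(Y=0) = 0.447, P(X|Y=0) = (15/149, 94/447, 308/447) → H(X|Y=0) = 1.176760
  Y=1: P(Y=1) = 0.553, P(X|Y=1) = (60/553, 443/553, 50/553) → H(X|Y=1) = 0.917480
H(X|Y) = 0.447·1.176760 + 0.553·0.917480 = 1.03338 bits

I(X;Y) = H(X) - H(X|Y) = 1.35365 - 1.03338 = 0.3203 bits

Cross-check via I(X;Y) = H(X) + H(Y) - H(X,Y): computing H(Y) from the column sums and H(X,Y) from the 6 cells in the same way gives H(Y) = 0.99188 bits and H(X,Y) = 2.02526 bits, so
I(X;Y) = 1.35365 + 0.99188 - 2.02526 = 0.3203 bits ✓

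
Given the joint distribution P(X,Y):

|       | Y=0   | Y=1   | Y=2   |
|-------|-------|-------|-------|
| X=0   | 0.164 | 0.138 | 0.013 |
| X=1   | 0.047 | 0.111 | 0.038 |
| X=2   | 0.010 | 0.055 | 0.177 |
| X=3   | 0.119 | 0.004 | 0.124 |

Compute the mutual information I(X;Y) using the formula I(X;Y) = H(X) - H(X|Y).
0.4105 bits

I(X;Y) = H(X) - H(X|Y)

Marginal of X (row sums):
  P(X=0) = 0.164 + 0.138 + 0.013 = 0.315
  P(X=1) = 0.047 + 0.111 + 0.038 = 0.196
  P(X=2) = 0.010 + 0.055 + 0.177 = 0.242
  P(X=3) = 0.119 + 0.004 + 0.124 = 0.247
H(X) = -[0.315·log₂(0.315) + 0.196·log₂(0.196) + 0.242·log₂(0.242) + 0.247·log₂(0.247)]
  = 0.52497 + 0.46081 + 0.49535 + 0.49830 = 1.9794 bits

Marginal of Y (column sums):
  P(Y=0) = 0.164 + 0.047 + 0.010 + 0.119 = 0.340
  P(Y=1) = 0.138 + 0.111 + 0.055 + 0.004 = 0.308
  P(Y=2) = 0.013 + 0.038 + 0.177 + 0.124 = 0.352
H(X|Y) = Σ_y P(y)·H(X|Y=y):
  Y=0: P(Y=0) = 0.340, P(X|Y=0) = (41/85, 47/340, 1/34, 7/20) → H(X|Y=0) = 1.58172
  Y=1: P(Y=1) = 0.308, P(X|Y=1) = (69/154, 111/308, 5/28, 1/77) → H(X|Y=1) = 1.57480
  Y=2: P(Y=2) = 0.352, P(X|Y=2) = (13/352, 19/176, 177/352, 31/88) → H(X|Y=2) = 1.55144
H(X|Y) = 0.340·1.58172 + 0.308·1.57480 + 0.352·1.55144 = 1.5689 bits

I(X;Y) = H(X) - H(X|Y) = 1.9794 - 1.5689 = 0.4105 bits

Cross-check via I(X;Y) = H(X) + H(Y) - H(X,Y): computing H(Y) from the column sums and H(X,Y) from the 12 cells in the same way gives H(Y) = 1.5827 bits and H(X,Y) = 3.1516 bits, so
I(X;Y) = 1.9794 + 1.5827 - 3.1516 = 0.4105 bits ✓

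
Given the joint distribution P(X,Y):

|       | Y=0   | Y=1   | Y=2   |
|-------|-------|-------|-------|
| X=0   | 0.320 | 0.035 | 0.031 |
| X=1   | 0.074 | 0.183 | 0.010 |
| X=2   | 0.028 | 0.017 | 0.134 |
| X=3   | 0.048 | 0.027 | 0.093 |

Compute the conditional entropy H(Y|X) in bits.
1.0306 bits

H(Y|X) = H(X,Y) - H(X)

H(X,Y) = -Σ_{x,y} P(x,y) log₂ P(x,y). Per-cell terms -P(x,y)·log₂P(x,y):
  X=0: 0.52603, 0.16928, 0.15536
  X=1: 0.27797, 0.44837, 0.06644
  X=2: 0.14444, 0.09993, 0.38856
  X=3: 0.21028, 0.14069, 0.31868
Sum of the 12 terms: H(X,Y) = 2.9460 bits

Marginal of X (row sums):
  P(X=0) = 0.320 + 0.035 + 0.031 = 0.386
  P(X=1) = 0.074 + 0.183 + 0.010 = 0.267
  P(X=2) = 0.028 + 0.017 + 0.134 = 0.179
  P(X=3) = 0.048 + 0.027 + 0.093 = 0.168
H(X) = -[0.386·log₂(0.386) + 0.267·log₂(0.267) + 0.179·log₂(0.179) + 0.168·log₂(0.168)]
  = 0.53010 + 0.50866 + 0.44427 + 0.43234 = 1.9154 bits

H(Y|X) = H(X,Y) - H(X) = 2.9460 - 1.9154 = 1.0306 bits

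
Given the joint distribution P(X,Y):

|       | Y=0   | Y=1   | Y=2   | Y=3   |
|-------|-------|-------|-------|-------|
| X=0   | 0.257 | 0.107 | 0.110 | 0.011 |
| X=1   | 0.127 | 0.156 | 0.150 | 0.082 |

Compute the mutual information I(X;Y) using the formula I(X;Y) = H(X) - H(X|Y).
0.0870 bits

I(X;Y) = H(X) - H(X|Y)

Marginal of X (row sums):
  P(X=0) = 0.257 + 0.107 + 0.110 + 0.011 = 0.485
  P(X=1) = 0.127 + 0.156 + 0.150 + 0.082 = 0.515
H(X) = -[0.485·log₂(0.485) + 0.515·log₂(0.515)]
  = 0.506313 + 0.493038 = 0.999351 bits

Marginal of Y (column sums):
  P(Y=0) = 0.257 + 0.127 = 0.384
  P(Y=1) = 0.107 + 0.156 = 0.263
  P(Y=2) = 0.110 + 0.150 = 0.260
  P(Y=3) = 0.011 + 0.082 = 0.093
H(X|Y) = Σ_y P(y)·H(X|Y=y):
  Y=0: P(Y=0) = 0.384, P(X|Y=0) = (257/384, 127/384) → H(X|Y=0) = 0.915670
  Y=1: P(Y=1) = 0.263, P(X|Y=1) = (107/263, 156/263) → H(X|Y=1) = 0.974814
  Y=2: P(Y=2) = 0.260, P(X|Y=2) = (11/26, 15/26) → H(X|Y=2) = 0.982859
  Y=3: P(Y=3) = 0.093, P(X|Y=3) = (11/93, 82/93) → H(X|Y=3) = 0.524395
H(X|Y) = 0.384·0.915670 + 0.263·0.974814 + 0.260·0.982859 + 0.093·0.524395 = 0.912305 bits

I(X;Y) = H(X) - H(X|Y) = 0.999351 - 0.912305 = 0.0870 bits

Cross-check via I(X;Y) = H(X) + H(Y) - H(X,Y): computing H(Y) from the column sums and H(X,Y) from the 8 cells in the same way gives H(Y) = 1.860966 bits and H(X,Y) = 2.773271 bits, so
I(X;Y) = 0.999351 + 1.860966 - 2.773271 = 0.0870 bits ✓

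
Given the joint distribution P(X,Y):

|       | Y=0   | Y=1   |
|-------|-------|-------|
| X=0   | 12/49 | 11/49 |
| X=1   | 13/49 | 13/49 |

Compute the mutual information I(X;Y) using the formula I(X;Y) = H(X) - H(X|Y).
0.0003 bits

I(X;Y) = H(X) - H(X|Y)

Marginal of X (row sums):
  P(X=0) = 12/49 + 11/49 = 23/49
  P(X=1) = 13/49 + 13/49 = 26/49
H(X) = -[(23/49)·log₂(23/49) + (26/49)·log₂(26/49)]
  = 0.51217 + 0.48512 = 0.9973 bits

Marginal of Y (column sums):
  P(Y=0) = 12/49 + 13/49 = 25/49
  P(Y=1) = 11/49 + 13/49 = 24/49
H(X|Y) = Σ_y P(y)·H(X|Y=y):
  Y=0: P(Y=0) = 25/49, P(X|Y=0) = (12/25, 13/25) → H(X|Y=0) = 0.99885
  Y=1: P(Y=1) = 24/49, P(X|Y=1) = (11/24, 13/24) → H(X|Y=1) = 0.99498
H(X|Y) = (25/49)·0.99885 + (24/49)·0.99498 = 0.9970 bits

I(X;Y) = H(X) - H(X|Y) = 0.9973 - 0.9970 = 0.0003 bits

Cross-check via I(X;Y) = H(X) + H(Y) - H(X,Y): computing H(Y) from the column sums and H(X,Y) from the 4 cells in the same way gives H(Y) = 0.9997 bits and H(X,Y) = 1.9967 bits, so
I(X;Y) = 0.9973 + 0.9997 - 1.9967 = 0.0003 bits ✓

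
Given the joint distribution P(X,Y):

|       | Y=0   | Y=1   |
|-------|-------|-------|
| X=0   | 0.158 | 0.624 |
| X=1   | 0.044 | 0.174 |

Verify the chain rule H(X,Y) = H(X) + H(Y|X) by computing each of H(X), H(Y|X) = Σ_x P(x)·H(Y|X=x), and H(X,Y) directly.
H(X) = 0.7565 bits, H(Y|X) = 0.7259 bits, H(X,Y) = 1.4824 bits

Marginal of X (row sums):
  P(X=0) = 0.158 + 0.624 = 0.782
  P(X=1) = 0.044 + 0.174 = 0.218
H(X) = -[0.782·log₂(0.782) + 0.218·log₂(0.218)]
  = 0.27742 + 0.47908 = 0.7565 bits

H(Y|X) = Σ_x P(x)·H(Y|X=x):
  X=0: P(X=0) = 0.782, P(Y|X=0) = (79/391, 312/391) → H(Y|X=0) = 0.72600
  X=1: P(X=1) = 0.218, P(Y|X=1) = (22/109, 87/109) → H(Y|X=1) = 0.72558
H(Y|X) = 0.782·0.72600 + 0.218·0.72558 = 0.7259 bits

H(X,Y) = -Σ_{x,y} P(x,y) log₂ P(x,y). Per-cell terms -P(x,y)·log₂P(x,y):
  X=0: 0.42060, 0.42456
  X=1: 0.19828, 0.43897
Sum of the 4 terms: H(X,Y) = 1.4824 bits

Chain rule check:
  H(X) + H(Y|X) = 0.7565 + 0.7259 = 1.4824 bits
  H(X,Y) = 1.4824 bits
✓ Chain rule verified.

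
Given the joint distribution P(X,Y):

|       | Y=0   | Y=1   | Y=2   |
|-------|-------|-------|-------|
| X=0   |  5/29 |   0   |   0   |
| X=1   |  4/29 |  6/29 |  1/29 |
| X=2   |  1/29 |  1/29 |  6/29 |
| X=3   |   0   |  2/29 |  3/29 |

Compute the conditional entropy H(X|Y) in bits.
1.2960 bits

H(X|Y) = H(X,Y) - H(Y)

H(X,Y) = -Σ_{x,y} P(x,y) log₂ P(x,y). Per-cell terms -P(x,y)·log₂P(x,y):
  X=0: 0.43725, 0.00000, 0.00000
  X=1: 0.39420, 0.47028, 0.16752
  X=2: 0.16752, 0.16752, 0.47028
  X=3: 0.00000, 0.26607, 0.33859
  (cells with P = 0 contribute 0)
Sum of the 12 terms: H(X,Y) = 2.8792 bits

Marginal of Y (column sums):
  P(Y=0) = 5/29 + 4/29 + 1/29 + 0 = 10/29
  P(Y=1) = 0 + 6/29 + 1/29 + 2/29 = 9/29
  P(Y=2) = 0 + 1/29 + 6/29 + 3/29 = 10/29
H(Y) = -[(10/29)·log₂(10/29) + (9/29)·log₂(9/29) + (10/29)·log₂(10/29)]
  = 0.52967 + 0.52388 + 0.52967 = 1.5832 bits

H(X|Y) = H(X,Y) - H(Y) = 2.8792 - 1.5832 = 1.2960 bits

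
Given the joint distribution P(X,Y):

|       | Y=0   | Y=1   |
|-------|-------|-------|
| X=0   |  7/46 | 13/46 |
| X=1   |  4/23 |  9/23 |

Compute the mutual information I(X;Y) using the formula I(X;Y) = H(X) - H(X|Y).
0.0014 bits

I(X;Y) = H(X) - H(X|Y)

Marginal of X (row sums):
  P(X=0) = 7/46 + 13/46 = 10/23
  P(X=1) = 4/23 + 9/23 = 13/23
H(X) = -[(10/23)·log₂(10/23) + (13/23)·log₂(13/23)]
  = 0.52245 + 0.46524 = 0.98769 bits

Marginal of Y (column sums):
  P(Y=0) = 7/46 + 4/23 = 15/46
  P(Y=1) = 13/46 + 9/23 = 31/46
H(X|Y) = Σ_y P(y)·H(X|Y=y):
  Y=0: P(Y=0) = 15/46, P(X|Y=0) = (7/15, 8/15) → H(X|Y=0) = 0.99679
  Y=1: P(Y=1) = 31/46, P(X|Y=1) = (13/31, 18/31) → H(X|Y=1) = 0.98115
H(X|Y) = (15/46)·0.99679 + (31/46)·0.98115 = 0.98625 bits

I(X;Y) = H(X) - H(X|Y) = 0.98769 - 0.98625 = 0.0014 bits

Cross-check via I(X;Y) = H(X) + H(Y) - H(X,Y): computing H(Y) from the column sums and H(X,Y) from the 4 cells in the same way gives H(Y) = 0.91088 bits and H(X,Y) = 1.89713 bits, so
I(X;Y) = 0.98769 + 0.91088 - 1.89713 = 0.0014 bits ✓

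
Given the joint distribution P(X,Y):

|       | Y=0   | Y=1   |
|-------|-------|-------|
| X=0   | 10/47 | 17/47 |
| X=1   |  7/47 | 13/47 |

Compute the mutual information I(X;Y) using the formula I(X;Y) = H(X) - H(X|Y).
0.0003 bits

I(X;Y) = H(X) - H(X|Y)

Marginal of X (row sums):
  P(X=0) = 10/47 + 17/47 = 27/47
  P(X=1) = 7/47 + 13/47 = 20/47
H(X) = -[(27/47)·log₂(27/47) + (20/47)·log₂(20/47)]
  = 0.4594 + 0.5245 = 0.9839 bits

Marginal of Y (column sums):
  P(Y=0) = 10/47 + 7/47 = 17/47
  P(Y=1) = 17/47 + 13/47 = 30/47
H(X|Y) = Σ_y P(y)·H(X|Y=y):
  Y=0: P(Y=0) = 17/47, P(X|Y=0) = (10/17, 7/17) → H(X|Y=0) = 0.9774
  Y=1: P(Y=1) = 30/47, P(X|Y=1) = (17/30, 13/30) → H(X|Y=1) = 0.9871
H(X|Y) = (17/47)·0.9774 + (30/47)·0.9871 = 0.9836 bits

I(X;Y) = H(X) - H(X|Y) = 0.9839 - 0.9836 = 0.0003 bits

Cross-check via I(X;Y) = H(X) + H(Y) - H(X,Y): computing H(Y) from the column sums and H(X,Y) from the 4 cells in the same way gives H(Y) = 0.9441 bits and H(X,Y) = 1.9277 bits, so
I(X;Y) = 0.9839 + 0.9441 - 1.9277 = 0.0003 bits ✓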